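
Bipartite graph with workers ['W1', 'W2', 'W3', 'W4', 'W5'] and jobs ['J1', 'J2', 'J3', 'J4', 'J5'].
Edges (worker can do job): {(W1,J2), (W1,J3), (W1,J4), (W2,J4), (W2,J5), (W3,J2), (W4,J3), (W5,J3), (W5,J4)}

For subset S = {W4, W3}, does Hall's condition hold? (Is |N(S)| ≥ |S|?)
Yes: |N(S)| = 2, |S| = 2

Subset S = {W4, W3}
Neighbors N(S) = {J2, J3}

|N(S)| = 2, |S| = 2
Hall's condition: |N(S)| ≥ |S| is satisfied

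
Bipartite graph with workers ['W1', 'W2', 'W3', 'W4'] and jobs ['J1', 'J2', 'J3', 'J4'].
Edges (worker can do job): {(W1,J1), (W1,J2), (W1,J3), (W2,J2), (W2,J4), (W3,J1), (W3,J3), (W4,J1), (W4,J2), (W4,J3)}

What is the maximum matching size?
Maximum matching size = 4

Maximum matching: {(W1,J3), (W2,J4), (W3,J1), (W4,J2)}
Size: 4

This assigns 4 workers to 4 distinct jobs.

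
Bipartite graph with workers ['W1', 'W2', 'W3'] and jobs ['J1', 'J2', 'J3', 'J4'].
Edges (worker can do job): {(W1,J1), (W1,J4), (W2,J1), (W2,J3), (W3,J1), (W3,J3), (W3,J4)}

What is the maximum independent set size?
Maximum independent set = 4

By König's theorem:
- Min vertex cover = Max matching = 3
- Max independent set = Total vertices - Min vertex cover
- Max independent set = 7 - 3 = 4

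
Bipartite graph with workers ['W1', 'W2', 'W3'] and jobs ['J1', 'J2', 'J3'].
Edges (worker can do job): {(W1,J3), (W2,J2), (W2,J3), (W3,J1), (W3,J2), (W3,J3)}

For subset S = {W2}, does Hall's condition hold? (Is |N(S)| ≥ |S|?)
Yes: |N(S)| = 2, |S| = 1

Subset S = {W2}
Neighbors N(S) = {J2, J3}

|N(S)| = 2, |S| = 1
Hall's condition: |N(S)| ≥ |S| is satisfied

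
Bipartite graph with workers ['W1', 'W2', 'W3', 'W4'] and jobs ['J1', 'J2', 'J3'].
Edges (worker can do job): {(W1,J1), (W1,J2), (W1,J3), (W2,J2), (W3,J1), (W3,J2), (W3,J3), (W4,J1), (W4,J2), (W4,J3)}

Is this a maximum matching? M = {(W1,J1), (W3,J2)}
No, size 2 is not maximum

Proposed matching has size 2.
Maximum matching size for this graph: 3.

This is NOT maximum - can be improved to size 3.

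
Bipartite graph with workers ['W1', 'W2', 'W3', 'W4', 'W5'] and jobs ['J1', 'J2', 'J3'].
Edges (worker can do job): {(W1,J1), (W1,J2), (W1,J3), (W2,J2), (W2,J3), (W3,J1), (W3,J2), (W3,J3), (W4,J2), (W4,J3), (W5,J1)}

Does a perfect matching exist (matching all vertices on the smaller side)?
Yes, perfect matching exists (size 3)

Perfect matching: {(W3,J3), (W4,J2), (W5,J1)}
All 3 vertices on the smaller side are matched.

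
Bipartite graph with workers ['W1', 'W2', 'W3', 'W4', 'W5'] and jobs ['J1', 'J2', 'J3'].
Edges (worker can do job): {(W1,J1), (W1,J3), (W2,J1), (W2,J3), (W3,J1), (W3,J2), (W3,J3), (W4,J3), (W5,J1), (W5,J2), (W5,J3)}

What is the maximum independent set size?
Maximum independent set = 5

By König's theorem:
- Min vertex cover = Max matching = 3
- Max independent set = Total vertices - Min vertex cover
- Max independent set = 8 - 3 = 5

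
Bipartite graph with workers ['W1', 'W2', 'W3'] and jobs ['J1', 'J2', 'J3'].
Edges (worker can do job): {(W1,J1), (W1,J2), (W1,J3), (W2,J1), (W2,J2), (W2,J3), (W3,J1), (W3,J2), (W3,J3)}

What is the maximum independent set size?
Maximum independent set = 3

By König's theorem:
- Min vertex cover = Max matching = 3
- Max independent set = Total vertices - Min vertex cover
- Max independent set = 6 - 3 = 3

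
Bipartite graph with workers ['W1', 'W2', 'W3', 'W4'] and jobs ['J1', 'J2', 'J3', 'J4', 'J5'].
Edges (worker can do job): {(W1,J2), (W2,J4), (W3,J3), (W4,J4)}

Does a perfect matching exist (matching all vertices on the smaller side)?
No, maximum matching has size 3 < 4

Maximum matching has size 3, need 4 for perfect matching.
Unmatched workers: ['W2']
Unmatched jobs: ['J5', 'J1']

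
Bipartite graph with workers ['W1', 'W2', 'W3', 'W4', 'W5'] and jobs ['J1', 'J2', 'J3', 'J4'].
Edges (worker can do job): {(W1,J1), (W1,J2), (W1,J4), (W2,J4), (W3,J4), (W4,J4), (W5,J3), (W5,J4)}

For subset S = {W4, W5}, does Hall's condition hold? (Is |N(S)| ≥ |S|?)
Yes: |N(S)| = 2, |S| = 2

Subset S = {W4, W5}
Neighbors N(S) = {J3, J4}

|N(S)| = 2, |S| = 2
Hall's condition: |N(S)| ≥ |S| is satisfied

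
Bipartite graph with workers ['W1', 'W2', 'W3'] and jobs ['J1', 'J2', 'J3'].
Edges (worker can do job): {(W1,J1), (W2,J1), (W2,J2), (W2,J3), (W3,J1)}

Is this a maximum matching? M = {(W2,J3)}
No, size 1 is not maximum

Proposed matching has size 1.
Maximum matching size for this graph: 2.

This is NOT maximum - can be improved to size 2.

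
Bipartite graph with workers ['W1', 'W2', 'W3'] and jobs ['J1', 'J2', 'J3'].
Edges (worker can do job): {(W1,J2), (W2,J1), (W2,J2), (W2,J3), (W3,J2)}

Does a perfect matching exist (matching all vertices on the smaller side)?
No, maximum matching has size 2 < 3

Maximum matching has size 2, need 3 for perfect matching.
Unmatched workers: ['W1']
Unmatched jobs: ['J3']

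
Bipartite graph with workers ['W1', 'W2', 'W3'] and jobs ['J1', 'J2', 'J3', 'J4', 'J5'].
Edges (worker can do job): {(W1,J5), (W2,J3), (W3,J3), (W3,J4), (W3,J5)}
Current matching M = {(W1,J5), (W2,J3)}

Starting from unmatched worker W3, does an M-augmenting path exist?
Yes: W3 → J4

An M-augmenting path alternates non-matching / matching edges, starting and ending at unmatched vertices.
Path: W3 → J4
(J4 is unmatched in M, so the path is augmenting.)
Flipping edges along this path would increase |M| from 2 to 3.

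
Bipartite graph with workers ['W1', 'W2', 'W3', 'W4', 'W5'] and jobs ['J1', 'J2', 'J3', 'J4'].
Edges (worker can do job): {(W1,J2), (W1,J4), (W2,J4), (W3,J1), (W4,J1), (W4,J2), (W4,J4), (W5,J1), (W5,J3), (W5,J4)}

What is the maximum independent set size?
Maximum independent set = 5

By König's theorem:
- Min vertex cover = Max matching = 4
- Max independent set = Total vertices - Min vertex cover
- Max independent set = 9 - 4 = 5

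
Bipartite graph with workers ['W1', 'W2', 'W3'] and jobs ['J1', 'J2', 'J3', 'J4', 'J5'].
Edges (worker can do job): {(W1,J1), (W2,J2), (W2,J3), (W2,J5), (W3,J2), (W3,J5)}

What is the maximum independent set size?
Maximum independent set = 5

By König's theorem:
- Min vertex cover = Max matching = 3
- Max independent set = Total vertices - Min vertex cover
- Max independent set = 8 - 3 = 5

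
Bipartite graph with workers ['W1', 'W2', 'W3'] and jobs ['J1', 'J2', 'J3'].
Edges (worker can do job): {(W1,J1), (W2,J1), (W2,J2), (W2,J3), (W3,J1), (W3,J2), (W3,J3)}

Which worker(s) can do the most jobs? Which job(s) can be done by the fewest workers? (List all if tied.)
Most versatile: W2, W3 (3 jobs); Least covered: J2, J3 (2 workers)

Worker degrees (jobs they can do): W1:1, W2:3, W3:3
Job degrees (workers who can do it): J1:3, J2:2, J3:2

Maximum worker degree is 3, achieved by: W2, W3
Minimum job degree is 2, achieved by: J2, J3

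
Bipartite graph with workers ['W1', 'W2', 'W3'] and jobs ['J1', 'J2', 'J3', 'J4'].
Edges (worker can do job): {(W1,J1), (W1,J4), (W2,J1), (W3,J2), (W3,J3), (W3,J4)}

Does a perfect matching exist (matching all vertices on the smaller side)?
Yes, perfect matching exists (size 3)

Perfect matching: {(W1,J4), (W2,J1), (W3,J2)}
All 3 vertices on the smaller side are matched.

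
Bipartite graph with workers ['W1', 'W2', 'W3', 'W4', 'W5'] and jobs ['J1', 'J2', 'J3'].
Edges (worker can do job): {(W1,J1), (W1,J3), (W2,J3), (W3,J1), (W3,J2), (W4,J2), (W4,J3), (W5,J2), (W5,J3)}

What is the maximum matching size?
Maximum matching size = 3

Maximum matching: {(W1,J1), (W3,J2), (W5,J3)}
Size: 3

This assigns 3 workers to 3 distinct jobs.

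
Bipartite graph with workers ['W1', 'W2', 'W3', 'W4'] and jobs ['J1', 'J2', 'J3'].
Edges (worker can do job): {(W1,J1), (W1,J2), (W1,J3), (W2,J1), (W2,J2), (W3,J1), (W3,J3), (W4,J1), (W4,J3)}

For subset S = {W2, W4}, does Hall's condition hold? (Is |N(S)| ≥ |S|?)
Yes: |N(S)| = 3, |S| = 2

Subset S = {W2, W4}
Neighbors N(S) = {J1, J2, J3}

|N(S)| = 3, |S| = 2
Hall's condition: |N(S)| ≥ |S| is satisfied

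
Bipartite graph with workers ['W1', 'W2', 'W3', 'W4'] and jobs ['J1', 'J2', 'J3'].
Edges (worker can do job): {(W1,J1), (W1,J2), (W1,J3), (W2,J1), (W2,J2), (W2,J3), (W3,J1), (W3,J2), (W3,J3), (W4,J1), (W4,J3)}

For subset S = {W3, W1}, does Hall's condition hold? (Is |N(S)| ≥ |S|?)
Yes: |N(S)| = 3, |S| = 2

Subset S = {W3, W1}
Neighbors N(S) = {J1, J2, J3}

|N(S)| = 3, |S| = 2
Hall's condition: |N(S)| ≥ |S| is satisfied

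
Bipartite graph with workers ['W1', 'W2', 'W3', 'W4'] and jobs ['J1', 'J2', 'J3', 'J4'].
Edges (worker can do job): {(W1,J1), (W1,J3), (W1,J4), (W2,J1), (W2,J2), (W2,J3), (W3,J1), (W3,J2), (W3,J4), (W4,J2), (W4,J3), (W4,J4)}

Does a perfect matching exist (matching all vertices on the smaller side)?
Yes, perfect matching exists (size 4)

Perfect matching: {(W1,J3), (W2,J2), (W3,J1), (W4,J4)}
All 4 vertices on the smaller side are matched.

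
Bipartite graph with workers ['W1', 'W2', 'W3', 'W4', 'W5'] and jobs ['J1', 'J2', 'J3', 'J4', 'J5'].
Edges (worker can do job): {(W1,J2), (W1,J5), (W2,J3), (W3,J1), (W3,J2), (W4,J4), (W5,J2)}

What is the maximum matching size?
Maximum matching size = 5

Maximum matching: {(W1,J5), (W2,J3), (W3,J1), (W4,J4), (W5,J2)}
Size: 5

This assigns 5 workers to 5 distinct jobs.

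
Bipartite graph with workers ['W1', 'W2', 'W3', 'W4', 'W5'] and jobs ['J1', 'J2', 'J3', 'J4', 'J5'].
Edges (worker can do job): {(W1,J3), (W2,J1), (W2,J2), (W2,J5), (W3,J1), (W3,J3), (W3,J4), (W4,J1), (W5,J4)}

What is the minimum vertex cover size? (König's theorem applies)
Minimum vertex cover size = 4

By König's theorem: in bipartite graphs,
min vertex cover = max matching = 4

Maximum matching has size 4, so minimum vertex cover also has size 4.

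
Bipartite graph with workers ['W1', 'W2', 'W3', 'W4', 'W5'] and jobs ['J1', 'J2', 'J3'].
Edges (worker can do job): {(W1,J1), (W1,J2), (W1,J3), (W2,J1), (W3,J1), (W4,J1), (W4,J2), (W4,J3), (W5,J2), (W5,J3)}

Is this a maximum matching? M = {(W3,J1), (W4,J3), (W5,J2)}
Yes, size 3 is maximum

Proposed matching has size 3.
Maximum matching size for this graph: 3.

This is a maximum matching.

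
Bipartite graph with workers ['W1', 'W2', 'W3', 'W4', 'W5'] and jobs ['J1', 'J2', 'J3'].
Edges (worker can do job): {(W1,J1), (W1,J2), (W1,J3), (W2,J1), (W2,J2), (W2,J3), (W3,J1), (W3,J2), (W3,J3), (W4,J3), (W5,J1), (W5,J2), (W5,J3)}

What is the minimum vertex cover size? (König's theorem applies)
Minimum vertex cover size = 3

By König's theorem: in bipartite graphs,
min vertex cover = max matching = 3

Maximum matching has size 3, so minimum vertex cover also has size 3.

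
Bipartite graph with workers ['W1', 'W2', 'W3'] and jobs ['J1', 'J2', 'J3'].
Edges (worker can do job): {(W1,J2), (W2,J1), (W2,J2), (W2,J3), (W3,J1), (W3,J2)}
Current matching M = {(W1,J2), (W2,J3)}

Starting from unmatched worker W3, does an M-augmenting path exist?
Yes: W3 → J1

An M-augmenting path alternates non-matching / matching edges, starting and ending at unmatched vertices.
Path: W3 → J1
(J1 is unmatched in M, so the path is augmenting.)
Flipping edges along this path would increase |M| from 2 to 3.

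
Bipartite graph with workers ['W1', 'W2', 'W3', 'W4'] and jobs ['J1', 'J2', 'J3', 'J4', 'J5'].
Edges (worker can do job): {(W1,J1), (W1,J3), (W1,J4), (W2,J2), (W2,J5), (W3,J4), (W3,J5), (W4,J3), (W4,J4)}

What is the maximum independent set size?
Maximum independent set = 5

By König's theorem:
- Min vertex cover = Max matching = 4
- Max independent set = Total vertices - Min vertex cover
- Max independent set = 9 - 4 = 5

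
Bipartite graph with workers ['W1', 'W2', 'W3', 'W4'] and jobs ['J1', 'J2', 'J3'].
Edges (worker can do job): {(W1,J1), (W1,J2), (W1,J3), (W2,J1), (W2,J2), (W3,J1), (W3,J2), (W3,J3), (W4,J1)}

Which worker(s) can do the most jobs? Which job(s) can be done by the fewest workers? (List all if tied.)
Most versatile: W1, W3 (3 jobs); Least covered: J3 (2 workers)

Worker degrees (jobs they can do): W1:3, W2:2, W3:3, W4:1
Job degrees (workers who can do it): J1:4, J2:3, J3:2

Maximum worker degree is 3, achieved by: W1, W3
Minimum job degree is 2, achieved by: J3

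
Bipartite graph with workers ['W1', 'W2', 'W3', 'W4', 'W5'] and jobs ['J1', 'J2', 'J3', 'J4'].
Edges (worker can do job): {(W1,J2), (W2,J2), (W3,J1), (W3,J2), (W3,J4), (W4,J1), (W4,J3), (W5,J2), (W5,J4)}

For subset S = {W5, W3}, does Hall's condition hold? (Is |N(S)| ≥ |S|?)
Yes: |N(S)| = 3, |S| = 2

Subset S = {W5, W3}
Neighbors N(S) = {J1, J2, J4}

|N(S)| = 3, |S| = 2
Hall's condition: |N(S)| ≥ |S| is satisfied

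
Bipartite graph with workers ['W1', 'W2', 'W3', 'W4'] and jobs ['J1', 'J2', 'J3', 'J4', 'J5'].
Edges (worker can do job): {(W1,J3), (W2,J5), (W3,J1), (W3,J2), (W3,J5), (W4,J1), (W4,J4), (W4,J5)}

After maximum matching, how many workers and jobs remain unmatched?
Unmatched: 0 workers, 1 jobs

Maximum matching size: 4
Workers: 4 total, 4 matched, 0 unmatched
Jobs: 5 total, 4 matched, 1 unmatched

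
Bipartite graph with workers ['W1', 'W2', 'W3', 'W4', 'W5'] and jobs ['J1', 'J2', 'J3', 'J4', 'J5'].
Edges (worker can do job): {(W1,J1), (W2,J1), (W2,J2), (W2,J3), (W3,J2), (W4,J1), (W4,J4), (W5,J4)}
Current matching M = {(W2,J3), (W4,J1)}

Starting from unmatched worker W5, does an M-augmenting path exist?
Yes: W5 → J4

An M-augmenting path alternates non-matching / matching edges, starting and ending at unmatched vertices.
Path: W5 → J4
(J4 is unmatched in M, so the path is augmenting.)
Flipping edges along this path would increase |M| from 2 to 3.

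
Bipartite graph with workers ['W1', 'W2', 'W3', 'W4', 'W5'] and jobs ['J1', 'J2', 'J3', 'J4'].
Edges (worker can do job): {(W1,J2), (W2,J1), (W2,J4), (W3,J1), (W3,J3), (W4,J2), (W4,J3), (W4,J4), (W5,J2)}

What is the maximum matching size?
Maximum matching size = 4

Maximum matching: {(W2,J1), (W3,J3), (W4,J4), (W5,J2)}
Size: 4

This assigns 4 workers to 4 distinct jobs.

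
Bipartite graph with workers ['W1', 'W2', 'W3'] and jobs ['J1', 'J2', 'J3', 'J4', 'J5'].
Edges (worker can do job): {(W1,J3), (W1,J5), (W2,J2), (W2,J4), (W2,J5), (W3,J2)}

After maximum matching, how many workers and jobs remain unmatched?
Unmatched: 0 workers, 2 jobs

Maximum matching size: 3
Workers: 3 total, 3 matched, 0 unmatched
Jobs: 5 total, 3 matched, 2 unmatched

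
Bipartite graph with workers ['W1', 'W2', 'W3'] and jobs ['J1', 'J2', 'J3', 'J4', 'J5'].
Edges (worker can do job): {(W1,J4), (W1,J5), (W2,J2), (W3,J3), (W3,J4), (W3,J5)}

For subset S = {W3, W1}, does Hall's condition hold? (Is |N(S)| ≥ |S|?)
Yes: |N(S)| = 3, |S| = 2

Subset S = {W3, W1}
Neighbors N(S) = {J3, J4, J5}

|N(S)| = 3, |S| = 2
Hall's condition: |N(S)| ≥ |S| is satisfied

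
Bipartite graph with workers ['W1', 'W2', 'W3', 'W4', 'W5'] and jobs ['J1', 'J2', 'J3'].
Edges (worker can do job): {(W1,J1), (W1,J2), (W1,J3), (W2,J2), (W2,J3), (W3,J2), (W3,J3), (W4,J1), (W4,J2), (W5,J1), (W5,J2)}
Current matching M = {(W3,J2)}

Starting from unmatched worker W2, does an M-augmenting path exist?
Yes: W2 → J3

An M-augmenting path alternates non-matching / matching edges, starting and ending at unmatched vertices.
Path: W2 → J3
(J3 is unmatched in M, so the path is augmenting.)
Flipping edges along this path would increase |M| from 1 to 2.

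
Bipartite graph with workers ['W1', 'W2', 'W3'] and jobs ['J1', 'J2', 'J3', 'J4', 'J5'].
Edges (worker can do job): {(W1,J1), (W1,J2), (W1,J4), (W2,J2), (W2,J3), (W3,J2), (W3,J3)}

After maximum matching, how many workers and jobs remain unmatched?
Unmatched: 0 workers, 2 jobs

Maximum matching size: 3
Workers: 3 total, 3 matched, 0 unmatched
Jobs: 5 total, 3 matched, 2 unmatched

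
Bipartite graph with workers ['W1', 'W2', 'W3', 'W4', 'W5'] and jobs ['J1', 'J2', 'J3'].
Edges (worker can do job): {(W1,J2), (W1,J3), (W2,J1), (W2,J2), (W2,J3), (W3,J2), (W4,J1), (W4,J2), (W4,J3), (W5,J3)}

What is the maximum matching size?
Maximum matching size = 3

Maximum matching: {(W3,J2), (W4,J1), (W5,J3)}
Size: 3

This assigns 3 workers to 3 distinct jobs.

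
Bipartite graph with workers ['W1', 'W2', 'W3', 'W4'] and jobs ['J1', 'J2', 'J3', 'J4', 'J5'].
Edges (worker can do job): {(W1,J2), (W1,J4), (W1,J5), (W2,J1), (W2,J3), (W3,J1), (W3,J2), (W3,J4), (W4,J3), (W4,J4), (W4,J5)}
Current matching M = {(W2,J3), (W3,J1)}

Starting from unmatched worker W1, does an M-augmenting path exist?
Yes: W1 → J5

An M-augmenting path alternates non-matching / matching edges, starting and ending at unmatched vertices.
Path: W1 → J5
(J5 is unmatched in M, so the path is augmenting.)
Flipping edges along this path would increase |M| from 2 to 3.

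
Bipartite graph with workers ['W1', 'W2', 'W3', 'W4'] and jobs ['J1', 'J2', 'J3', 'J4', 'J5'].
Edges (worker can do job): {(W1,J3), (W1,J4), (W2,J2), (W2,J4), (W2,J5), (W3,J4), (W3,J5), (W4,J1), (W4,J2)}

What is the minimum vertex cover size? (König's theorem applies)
Minimum vertex cover size = 4

By König's theorem: in bipartite graphs,
min vertex cover = max matching = 4

Maximum matching has size 4, so minimum vertex cover also has size 4.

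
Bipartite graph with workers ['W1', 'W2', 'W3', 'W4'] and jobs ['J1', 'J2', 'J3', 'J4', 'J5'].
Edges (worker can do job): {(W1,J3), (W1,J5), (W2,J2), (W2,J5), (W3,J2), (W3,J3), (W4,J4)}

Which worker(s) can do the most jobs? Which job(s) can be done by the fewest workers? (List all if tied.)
Most versatile: W1, W2, W3 (2 jobs); Least covered: J1 (0 workers)

Worker degrees (jobs they can do): W1:2, W2:2, W3:2, W4:1
Job degrees (workers who can do it): J1:0, J2:2, J3:2, J4:1, J5:2

Maximum worker degree is 2, achieved by: W1, W2, W3
Minimum job degree is 0, achieved by: J1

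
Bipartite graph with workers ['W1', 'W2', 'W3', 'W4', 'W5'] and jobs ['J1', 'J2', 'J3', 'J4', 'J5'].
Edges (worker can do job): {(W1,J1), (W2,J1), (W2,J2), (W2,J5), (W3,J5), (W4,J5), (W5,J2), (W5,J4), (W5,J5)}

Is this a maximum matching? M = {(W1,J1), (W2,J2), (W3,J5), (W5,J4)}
Yes, size 4 is maximum

Proposed matching has size 4.
Maximum matching size for this graph: 4.

This is a maximum matching.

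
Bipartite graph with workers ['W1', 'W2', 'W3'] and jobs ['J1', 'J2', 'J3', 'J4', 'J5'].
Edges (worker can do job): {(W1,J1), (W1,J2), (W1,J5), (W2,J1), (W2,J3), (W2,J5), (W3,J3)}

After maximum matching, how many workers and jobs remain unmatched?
Unmatched: 0 workers, 2 jobs

Maximum matching size: 3
Workers: 3 total, 3 matched, 0 unmatched
Jobs: 5 total, 3 matched, 2 unmatched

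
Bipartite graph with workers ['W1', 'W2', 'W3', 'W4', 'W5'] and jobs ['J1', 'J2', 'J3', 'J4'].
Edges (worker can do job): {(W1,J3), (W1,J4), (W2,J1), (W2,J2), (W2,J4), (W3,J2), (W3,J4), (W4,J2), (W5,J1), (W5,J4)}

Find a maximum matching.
Matching: {(W1,J3), (W2,J1), (W3,J2), (W5,J4)}

Maximum matching (size 4):
  W1 → J3
  W2 → J1
  W3 → J2
  W5 → J4

Each worker is assigned to at most one job, and each job to at most one worker.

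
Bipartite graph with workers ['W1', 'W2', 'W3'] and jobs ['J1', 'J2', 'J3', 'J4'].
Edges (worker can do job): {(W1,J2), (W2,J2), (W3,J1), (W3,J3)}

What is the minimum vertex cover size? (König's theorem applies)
Minimum vertex cover size = 2

By König's theorem: in bipartite graphs,
min vertex cover = max matching = 2

Maximum matching has size 2, so minimum vertex cover also has size 2.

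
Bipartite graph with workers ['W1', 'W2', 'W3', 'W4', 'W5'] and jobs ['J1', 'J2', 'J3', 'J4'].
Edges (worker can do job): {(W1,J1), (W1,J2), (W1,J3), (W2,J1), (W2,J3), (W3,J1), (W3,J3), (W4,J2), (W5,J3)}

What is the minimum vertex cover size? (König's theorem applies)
Minimum vertex cover size = 3

By König's theorem: in bipartite graphs,
min vertex cover = max matching = 3

Maximum matching has size 3, so minimum vertex cover also has size 3.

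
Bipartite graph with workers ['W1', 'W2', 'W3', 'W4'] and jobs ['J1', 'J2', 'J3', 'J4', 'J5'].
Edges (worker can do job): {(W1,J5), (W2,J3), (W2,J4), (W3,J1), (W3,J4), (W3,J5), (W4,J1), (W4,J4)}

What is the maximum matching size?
Maximum matching size = 4

Maximum matching: {(W1,J5), (W2,J3), (W3,J1), (W4,J4)}
Size: 4

This assigns 4 workers to 4 distinct jobs.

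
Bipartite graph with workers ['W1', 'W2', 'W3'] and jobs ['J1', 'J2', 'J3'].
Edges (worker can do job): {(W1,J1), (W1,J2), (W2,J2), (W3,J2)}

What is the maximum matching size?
Maximum matching size = 2

Maximum matching: {(W1,J1), (W3,J2)}
Size: 2

This assigns 2 workers to 2 distinct jobs.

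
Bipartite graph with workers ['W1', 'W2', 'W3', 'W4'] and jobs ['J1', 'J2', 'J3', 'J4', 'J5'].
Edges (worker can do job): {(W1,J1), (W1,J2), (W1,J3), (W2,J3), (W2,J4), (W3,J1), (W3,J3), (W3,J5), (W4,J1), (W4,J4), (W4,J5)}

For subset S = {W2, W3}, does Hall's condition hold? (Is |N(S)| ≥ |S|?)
Yes: |N(S)| = 4, |S| = 2

Subset S = {W2, W3}
Neighbors N(S) = {J1, J3, J4, J5}

|N(S)| = 4, |S| = 2
Hall's condition: |N(S)| ≥ |S| is satisfied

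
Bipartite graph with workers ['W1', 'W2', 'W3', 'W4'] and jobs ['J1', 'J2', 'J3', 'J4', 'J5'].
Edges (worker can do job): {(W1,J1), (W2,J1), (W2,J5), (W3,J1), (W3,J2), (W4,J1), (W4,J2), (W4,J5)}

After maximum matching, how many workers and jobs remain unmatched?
Unmatched: 1 workers, 2 jobs

Maximum matching size: 3
Workers: 4 total, 3 matched, 1 unmatched
Jobs: 5 total, 3 matched, 2 unmatched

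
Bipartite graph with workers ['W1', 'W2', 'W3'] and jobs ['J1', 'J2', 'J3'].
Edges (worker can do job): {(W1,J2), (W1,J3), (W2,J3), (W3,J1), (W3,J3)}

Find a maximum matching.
Matching: {(W1,J2), (W2,J3), (W3,J1)}

Maximum matching (size 3):
  W1 → J2
  W2 → J3
  W3 → J1

Each worker is assigned to at most one job, and each job to at most one worker.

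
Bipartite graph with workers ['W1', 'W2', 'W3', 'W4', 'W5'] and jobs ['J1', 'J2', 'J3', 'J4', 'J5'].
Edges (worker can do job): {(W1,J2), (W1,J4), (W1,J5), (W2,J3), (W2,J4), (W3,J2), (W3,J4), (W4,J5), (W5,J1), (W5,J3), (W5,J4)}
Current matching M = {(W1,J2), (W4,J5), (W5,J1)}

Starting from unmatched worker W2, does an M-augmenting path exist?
Yes: W2 → J3

An M-augmenting path alternates non-matching / matching edges, starting and ending at unmatched vertices.
Path: W2 → J3
(J3 is unmatched in M, so the path is augmenting.)
Flipping edges along this path would increase |M| from 3 to 4.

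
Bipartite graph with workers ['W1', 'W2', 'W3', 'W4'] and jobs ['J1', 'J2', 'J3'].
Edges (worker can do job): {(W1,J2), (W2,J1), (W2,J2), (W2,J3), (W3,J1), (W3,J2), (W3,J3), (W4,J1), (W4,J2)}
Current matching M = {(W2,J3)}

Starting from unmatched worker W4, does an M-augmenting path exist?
Yes: W4 → J2

An M-augmenting path alternates non-matching / matching edges, starting and ending at unmatched vertices.
Path: W4 → J2
(J2 is unmatched in M, so the path is augmenting.)
Flipping edges along this path would increase |M| from 1 to 2.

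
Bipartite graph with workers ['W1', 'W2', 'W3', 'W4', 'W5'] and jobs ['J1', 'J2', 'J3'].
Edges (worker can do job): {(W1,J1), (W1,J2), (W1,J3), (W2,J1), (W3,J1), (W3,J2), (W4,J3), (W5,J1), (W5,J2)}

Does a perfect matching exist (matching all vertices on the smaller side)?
Yes, perfect matching exists (size 3)

Perfect matching: {(W3,J1), (W4,J3), (W5,J2)}
All 3 vertices on the smaller side are matched.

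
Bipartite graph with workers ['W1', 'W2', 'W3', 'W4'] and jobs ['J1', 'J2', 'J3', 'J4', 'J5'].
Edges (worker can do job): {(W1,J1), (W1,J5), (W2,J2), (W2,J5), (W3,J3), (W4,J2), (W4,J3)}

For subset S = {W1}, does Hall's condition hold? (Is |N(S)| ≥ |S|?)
Yes: |N(S)| = 2, |S| = 1

Subset S = {W1}
Neighbors N(S) = {J1, J5}

|N(S)| = 2, |S| = 1
Hall's condition: |N(S)| ≥ |S| is satisfied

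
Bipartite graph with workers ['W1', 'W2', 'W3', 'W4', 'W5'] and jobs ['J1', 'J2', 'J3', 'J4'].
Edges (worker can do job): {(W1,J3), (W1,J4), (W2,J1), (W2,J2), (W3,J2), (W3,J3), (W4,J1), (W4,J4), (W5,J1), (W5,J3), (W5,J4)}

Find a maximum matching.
Matching: {(W1,J4), (W3,J2), (W4,J1), (W5,J3)}

Maximum matching (size 4):
  W1 → J4
  W3 → J2
  W4 → J1
  W5 → J3

Each worker is assigned to at most one job, and each job to at most one worker.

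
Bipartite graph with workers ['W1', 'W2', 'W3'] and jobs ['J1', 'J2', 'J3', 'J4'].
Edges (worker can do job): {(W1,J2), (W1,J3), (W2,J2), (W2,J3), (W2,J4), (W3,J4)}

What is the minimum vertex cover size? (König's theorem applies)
Minimum vertex cover size = 3

By König's theorem: in bipartite graphs,
min vertex cover = max matching = 3

Maximum matching has size 3, so minimum vertex cover also has size 3.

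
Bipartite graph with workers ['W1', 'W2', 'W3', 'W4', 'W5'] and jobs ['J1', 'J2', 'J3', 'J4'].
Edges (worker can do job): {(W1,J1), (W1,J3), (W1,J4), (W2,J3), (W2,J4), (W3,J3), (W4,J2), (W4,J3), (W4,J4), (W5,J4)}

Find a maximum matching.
Matching: {(W1,J1), (W3,J3), (W4,J2), (W5,J4)}

Maximum matching (size 4):
  W1 → J1
  W3 → J3
  W4 → J2
  W5 → J4

Each worker is assigned to at most one job, and each job to at most one worker.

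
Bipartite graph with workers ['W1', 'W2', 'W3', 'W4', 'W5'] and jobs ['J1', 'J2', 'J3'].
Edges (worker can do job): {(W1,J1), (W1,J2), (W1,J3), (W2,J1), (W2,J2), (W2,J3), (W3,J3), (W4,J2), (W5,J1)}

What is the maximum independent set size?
Maximum independent set = 5

By König's theorem:
- Min vertex cover = Max matching = 3
- Max independent set = Total vertices - Min vertex cover
- Max independent set = 8 - 3 = 5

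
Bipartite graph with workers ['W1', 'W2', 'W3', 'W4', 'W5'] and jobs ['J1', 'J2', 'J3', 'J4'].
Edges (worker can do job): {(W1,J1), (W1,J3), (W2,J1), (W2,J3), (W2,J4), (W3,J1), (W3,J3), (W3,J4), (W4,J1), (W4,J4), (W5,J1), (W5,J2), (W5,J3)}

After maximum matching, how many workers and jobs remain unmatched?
Unmatched: 1 workers, 0 jobs

Maximum matching size: 4
Workers: 5 total, 4 matched, 1 unmatched
Jobs: 4 total, 4 matched, 0 unmatched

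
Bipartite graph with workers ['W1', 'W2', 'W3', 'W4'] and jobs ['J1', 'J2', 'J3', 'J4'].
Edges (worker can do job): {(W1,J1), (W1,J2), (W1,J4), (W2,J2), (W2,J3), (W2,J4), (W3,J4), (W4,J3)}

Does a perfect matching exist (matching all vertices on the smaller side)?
Yes, perfect matching exists (size 4)

Perfect matching: {(W1,J1), (W2,J2), (W3,J4), (W4,J3)}
All 4 vertices on the smaller side are matched.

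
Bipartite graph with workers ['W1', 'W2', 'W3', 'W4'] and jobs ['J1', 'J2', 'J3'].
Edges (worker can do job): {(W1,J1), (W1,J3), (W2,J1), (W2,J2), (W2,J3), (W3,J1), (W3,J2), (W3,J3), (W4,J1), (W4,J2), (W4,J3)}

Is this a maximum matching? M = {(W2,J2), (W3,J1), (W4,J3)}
Yes, size 3 is maximum

Proposed matching has size 3.
Maximum matching size for this graph: 3.

This is a maximum matching.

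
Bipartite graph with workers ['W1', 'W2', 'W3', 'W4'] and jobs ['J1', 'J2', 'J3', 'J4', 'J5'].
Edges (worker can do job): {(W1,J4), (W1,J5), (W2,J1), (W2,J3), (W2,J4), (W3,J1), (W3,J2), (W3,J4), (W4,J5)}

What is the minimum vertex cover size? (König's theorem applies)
Minimum vertex cover size = 4

By König's theorem: in bipartite graphs,
min vertex cover = max matching = 4

Maximum matching has size 4, so minimum vertex cover also has size 4.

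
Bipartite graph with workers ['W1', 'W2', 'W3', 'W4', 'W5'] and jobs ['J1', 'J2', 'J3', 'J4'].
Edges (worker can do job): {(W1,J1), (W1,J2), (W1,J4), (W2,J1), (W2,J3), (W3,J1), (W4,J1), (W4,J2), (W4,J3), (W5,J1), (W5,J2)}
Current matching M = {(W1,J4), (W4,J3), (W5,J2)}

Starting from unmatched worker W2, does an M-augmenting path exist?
Yes: W2 → J1

An M-augmenting path alternates non-matching / matching edges, starting and ending at unmatched vertices.
Path: W2 → J1
(J1 is unmatched in M, so the path is augmenting.)
Flipping edges along this path would increase |M| from 3 to 4.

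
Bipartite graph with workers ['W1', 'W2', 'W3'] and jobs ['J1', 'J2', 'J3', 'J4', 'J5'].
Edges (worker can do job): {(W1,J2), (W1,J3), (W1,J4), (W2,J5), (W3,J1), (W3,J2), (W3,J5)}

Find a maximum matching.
Matching: {(W1,J3), (W2,J5), (W3,J2)}

Maximum matching (size 3):
  W1 → J3
  W2 → J5
  W3 → J2

Each worker is assigned to at most one job, and each job to at most one worker.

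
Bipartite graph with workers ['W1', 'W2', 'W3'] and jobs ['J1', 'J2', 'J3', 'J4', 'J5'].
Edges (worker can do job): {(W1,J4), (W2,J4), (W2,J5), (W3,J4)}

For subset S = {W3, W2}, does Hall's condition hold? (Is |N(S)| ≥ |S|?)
Yes: |N(S)| = 2, |S| = 2

Subset S = {W3, W2}
Neighbors N(S) = {J4, J5}

|N(S)| = 2, |S| = 2
Hall's condition: |N(S)| ≥ |S| is satisfied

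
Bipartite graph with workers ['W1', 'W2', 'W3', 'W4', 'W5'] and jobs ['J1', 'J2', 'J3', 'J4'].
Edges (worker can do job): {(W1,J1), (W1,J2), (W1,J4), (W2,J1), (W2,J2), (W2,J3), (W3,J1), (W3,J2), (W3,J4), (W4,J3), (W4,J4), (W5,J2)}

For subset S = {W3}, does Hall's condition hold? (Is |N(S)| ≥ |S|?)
Yes: |N(S)| = 3, |S| = 1

Subset S = {W3}
Neighbors N(S) = {J1, J2, J4}

|N(S)| = 3, |S| = 1
Hall's condition: |N(S)| ≥ |S| is satisfied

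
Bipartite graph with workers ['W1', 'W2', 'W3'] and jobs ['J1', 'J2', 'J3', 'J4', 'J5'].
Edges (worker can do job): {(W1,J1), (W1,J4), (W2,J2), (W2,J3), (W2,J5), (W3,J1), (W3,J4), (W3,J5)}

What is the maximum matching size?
Maximum matching size = 3

Maximum matching: {(W1,J1), (W2,J3), (W3,J4)}
Size: 3

This assigns 3 workers to 3 distinct jobs.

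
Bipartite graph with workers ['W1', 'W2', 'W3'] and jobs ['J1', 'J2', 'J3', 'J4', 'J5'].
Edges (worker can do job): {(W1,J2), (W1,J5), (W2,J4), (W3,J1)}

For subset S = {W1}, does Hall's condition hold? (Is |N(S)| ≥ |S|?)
Yes: |N(S)| = 2, |S| = 1

Subset S = {W1}
Neighbors N(S) = {J2, J5}

|N(S)| = 2, |S| = 1
Hall's condition: |N(S)| ≥ |S| is satisfied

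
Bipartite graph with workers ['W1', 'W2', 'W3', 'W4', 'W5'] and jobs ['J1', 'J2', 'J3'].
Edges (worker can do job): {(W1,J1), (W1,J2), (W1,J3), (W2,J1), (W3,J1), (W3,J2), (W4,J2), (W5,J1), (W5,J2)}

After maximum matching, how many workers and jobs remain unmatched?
Unmatched: 2 workers, 0 jobs

Maximum matching size: 3
Workers: 5 total, 3 matched, 2 unmatched
Jobs: 3 total, 3 matched, 0 unmatched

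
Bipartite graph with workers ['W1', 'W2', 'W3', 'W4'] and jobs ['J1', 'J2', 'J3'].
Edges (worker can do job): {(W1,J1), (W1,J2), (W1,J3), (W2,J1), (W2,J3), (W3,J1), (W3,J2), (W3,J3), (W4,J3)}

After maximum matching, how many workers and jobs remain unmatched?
Unmatched: 1 workers, 0 jobs

Maximum matching size: 3
Workers: 4 total, 3 matched, 1 unmatched
Jobs: 3 total, 3 matched, 0 unmatched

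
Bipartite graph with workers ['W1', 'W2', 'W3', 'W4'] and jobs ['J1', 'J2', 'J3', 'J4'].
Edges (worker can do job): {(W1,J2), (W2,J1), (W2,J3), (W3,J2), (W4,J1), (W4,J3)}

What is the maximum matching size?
Maximum matching size = 3

Maximum matching: {(W2,J1), (W3,J2), (W4,J3)}
Size: 3

This assigns 3 workers to 3 distinct jobs.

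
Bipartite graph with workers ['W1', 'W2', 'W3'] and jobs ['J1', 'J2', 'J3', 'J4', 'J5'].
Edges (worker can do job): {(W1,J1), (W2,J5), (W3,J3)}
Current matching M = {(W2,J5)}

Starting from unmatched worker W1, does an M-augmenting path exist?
Yes: W1 → J1

An M-augmenting path alternates non-matching / matching edges, starting and ending at unmatched vertices.
Path: W1 → J1
(J1 is unmatched in M, so the path is augmenting.)
Flipping edges along this path would increase |M| from 1 to 2.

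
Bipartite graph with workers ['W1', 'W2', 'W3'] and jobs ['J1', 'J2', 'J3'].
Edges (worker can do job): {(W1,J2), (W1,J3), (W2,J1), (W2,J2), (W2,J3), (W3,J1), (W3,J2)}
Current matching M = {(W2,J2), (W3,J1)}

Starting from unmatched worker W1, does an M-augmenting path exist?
Yes: W1 → J3

An M-augmenting path alternates non-matching / matching edges, starting and ending at unmatched vertices.
Path: W1 → J3
(J3 is unmatched in M, so the path is augmenting.)
Flipping edges along this path would increase |M| from 2 to 3.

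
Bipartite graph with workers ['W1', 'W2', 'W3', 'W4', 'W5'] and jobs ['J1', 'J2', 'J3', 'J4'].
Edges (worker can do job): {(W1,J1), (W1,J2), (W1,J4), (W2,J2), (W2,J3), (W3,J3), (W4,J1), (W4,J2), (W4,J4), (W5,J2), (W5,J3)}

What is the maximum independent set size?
Maximum independent set = 5

By König's theorem:
- Min vertex cover = Max matching = 4
- Max independent set = Total vertices - Min vertex cover
- Max independent set = 9 - 4 = 5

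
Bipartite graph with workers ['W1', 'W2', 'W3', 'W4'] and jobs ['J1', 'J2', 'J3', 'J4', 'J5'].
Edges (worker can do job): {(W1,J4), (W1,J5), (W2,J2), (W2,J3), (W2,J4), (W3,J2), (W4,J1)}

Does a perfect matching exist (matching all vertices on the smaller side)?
Yes, perfect matching exists (size 4)

Perfect matching: {(W1,J4), (W2,J3), (W3,J2), (W4,J1)}
All 4 vertices on the smaller side are matched.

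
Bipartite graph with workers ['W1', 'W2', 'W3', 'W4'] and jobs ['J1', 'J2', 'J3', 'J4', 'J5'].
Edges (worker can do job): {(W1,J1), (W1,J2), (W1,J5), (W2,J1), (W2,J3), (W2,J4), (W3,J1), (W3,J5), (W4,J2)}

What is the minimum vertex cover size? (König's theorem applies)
Minimum vertex cover size = 4

By König's theorem: in bipartite graphs,
min vertex cover = max matching = 4

Maximum matching has size 4, so minimum vertex cover also has size 4.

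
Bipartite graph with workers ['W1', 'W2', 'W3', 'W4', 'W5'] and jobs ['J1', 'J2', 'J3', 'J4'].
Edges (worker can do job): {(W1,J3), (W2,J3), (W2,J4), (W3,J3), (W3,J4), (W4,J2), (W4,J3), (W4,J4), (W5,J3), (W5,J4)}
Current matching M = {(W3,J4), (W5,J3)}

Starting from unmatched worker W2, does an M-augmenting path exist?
No augmenting path from W2

Alternating search from W2 reaches jobs: {J3, J4}.
Every reachable job is already matched in M, and following those matched edges back to workers exposes no further unvisited jobs.
No M-augmenting path from W2 exists.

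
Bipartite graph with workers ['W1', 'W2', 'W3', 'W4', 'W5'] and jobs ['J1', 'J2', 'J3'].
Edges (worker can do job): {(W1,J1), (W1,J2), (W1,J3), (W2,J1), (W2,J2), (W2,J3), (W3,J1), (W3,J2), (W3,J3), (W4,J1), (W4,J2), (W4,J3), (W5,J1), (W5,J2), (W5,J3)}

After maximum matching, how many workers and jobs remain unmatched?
Unmatched: 2 workers, 0 jobs

Maximum matching size: 3
Workers: 5 total, 3 matched, 2 unmatched
Jobs: 3 total, 3 matched, 0 unmatched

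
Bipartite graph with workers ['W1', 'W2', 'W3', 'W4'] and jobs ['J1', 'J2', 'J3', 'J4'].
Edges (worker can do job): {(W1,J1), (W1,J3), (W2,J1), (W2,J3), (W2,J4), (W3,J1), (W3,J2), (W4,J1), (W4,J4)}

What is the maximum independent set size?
Maximum independent set = 4

By König's theorem:
- Min vertex cover = Max matching = 4
- Max independent set = Total vertices - Min vertex cover
- Max independent set = 8 - 4 = 4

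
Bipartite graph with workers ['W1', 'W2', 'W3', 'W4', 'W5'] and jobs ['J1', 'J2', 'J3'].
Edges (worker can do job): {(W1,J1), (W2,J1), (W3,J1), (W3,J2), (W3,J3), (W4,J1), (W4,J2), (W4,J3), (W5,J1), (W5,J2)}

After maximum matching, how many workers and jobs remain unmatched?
Unmatched: 2 workers, 0 jobs

Maximum matching size: 3
Workers: 5 total, 3 matched, 2 unmatched
Jobs: 3 total, 3 matched, 0 unmatched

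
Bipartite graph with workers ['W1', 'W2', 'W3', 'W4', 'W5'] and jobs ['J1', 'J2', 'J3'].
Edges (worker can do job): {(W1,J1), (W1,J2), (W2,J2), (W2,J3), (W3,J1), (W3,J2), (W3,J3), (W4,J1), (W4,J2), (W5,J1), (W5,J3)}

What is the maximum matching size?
Maximum matching size = 3

Maximum matching: {(W3,J2), (W4,J1), (W5,J3)}
Size: 3

This assigns 3 workers to 3 distinct jobs.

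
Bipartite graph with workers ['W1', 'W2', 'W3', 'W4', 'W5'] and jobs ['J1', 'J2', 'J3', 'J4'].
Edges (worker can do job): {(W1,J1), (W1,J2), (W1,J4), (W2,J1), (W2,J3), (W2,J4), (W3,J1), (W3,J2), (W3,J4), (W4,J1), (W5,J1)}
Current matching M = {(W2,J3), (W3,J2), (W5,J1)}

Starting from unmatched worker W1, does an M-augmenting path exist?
Yes: W1 → J4

An M-augmenting path alternates non-matching / matching edges, starting and ending at unmatched vertices.
Path: W1 → J4
(J4 is unmatched in M, so the path is augmenting.)
Flipping edges along this path would increase |M| from 3 to 4.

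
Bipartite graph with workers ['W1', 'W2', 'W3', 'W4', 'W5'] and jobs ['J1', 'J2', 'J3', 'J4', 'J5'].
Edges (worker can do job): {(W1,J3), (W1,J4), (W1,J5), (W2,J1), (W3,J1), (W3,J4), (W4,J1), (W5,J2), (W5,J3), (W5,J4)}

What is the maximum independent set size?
Maximum independent set = 6

By König's theorem:
- Min vertex cover = Max matching = 4
- Max independent set = Total vertices - Min vertex cover
- Max independent set = 10 - 4 = 6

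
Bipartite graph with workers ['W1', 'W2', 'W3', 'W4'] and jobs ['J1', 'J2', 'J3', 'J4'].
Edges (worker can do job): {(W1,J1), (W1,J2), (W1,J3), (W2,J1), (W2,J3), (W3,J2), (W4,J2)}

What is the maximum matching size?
Maximum matching size = 3

Maximum matching: {(W1,J3), (W2,J1), (W4,J2)}
Size: 3

This assigns 3 workers to 3 distinct jobs.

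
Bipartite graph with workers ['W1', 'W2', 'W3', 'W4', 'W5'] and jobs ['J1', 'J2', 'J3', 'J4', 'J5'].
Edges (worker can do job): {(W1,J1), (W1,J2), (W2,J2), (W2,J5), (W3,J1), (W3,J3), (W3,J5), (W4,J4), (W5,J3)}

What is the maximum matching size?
Maximum matching size = 5

Maximum matching: {(W1,J2), (W2,J5), (W3,J1), (W4,J4), (W5,J3)}
Size: 5

This assigns 5 workers to 5 distinct jobs.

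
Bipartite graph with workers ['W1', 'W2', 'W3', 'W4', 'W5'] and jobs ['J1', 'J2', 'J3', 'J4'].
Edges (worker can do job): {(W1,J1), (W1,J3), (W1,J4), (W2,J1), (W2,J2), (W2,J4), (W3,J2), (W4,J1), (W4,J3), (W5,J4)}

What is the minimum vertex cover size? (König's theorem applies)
Minimum vertex cover size = 4

By König's theorem: in bipartite graphs,
min vertex cover = max matching = 4

Maximum matching has size 4, so minimum vertex cover also has size 4.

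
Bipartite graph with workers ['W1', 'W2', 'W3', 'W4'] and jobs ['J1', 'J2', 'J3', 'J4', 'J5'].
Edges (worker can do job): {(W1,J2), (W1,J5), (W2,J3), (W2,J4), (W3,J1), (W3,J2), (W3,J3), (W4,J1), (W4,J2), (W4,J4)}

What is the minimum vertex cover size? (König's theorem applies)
Minimum vertex cover size = 4

By König's theorem: in bipartite graphs,
min vertex cover = max matching = 4

Maximum matching has size 4, so minimum vertex cover also has size 4.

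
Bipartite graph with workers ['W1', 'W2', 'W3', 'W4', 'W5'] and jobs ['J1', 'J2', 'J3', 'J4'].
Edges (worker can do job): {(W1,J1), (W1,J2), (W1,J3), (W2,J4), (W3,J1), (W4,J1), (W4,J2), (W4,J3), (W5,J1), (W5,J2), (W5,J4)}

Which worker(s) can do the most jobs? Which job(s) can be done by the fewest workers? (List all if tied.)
Most versatile: W1, W4, W5 (3 jobs); Least covered: J3, J4 (2 workers)

Worker degrees (jobs they can do): W1:3, W2:1, W3:1, W4:3, W5:3
Job degrees (workers who can do it): J1:4, J2:3, J3:2, J4:2

Maximum worker degree is 3, achieved by: W1, W4, W5
Minimum job degree is 2, achieved by: J3, J4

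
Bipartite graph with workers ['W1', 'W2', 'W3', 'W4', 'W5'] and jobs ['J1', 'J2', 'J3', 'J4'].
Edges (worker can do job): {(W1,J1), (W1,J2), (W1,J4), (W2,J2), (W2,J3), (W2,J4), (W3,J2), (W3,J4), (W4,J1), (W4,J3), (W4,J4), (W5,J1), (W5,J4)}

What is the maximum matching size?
Maximum matching size = 4

Maximum matching: {(W1,J2), (W3,J4), (W4,J3), (W5,J1)}
Size: 4

This assigns 4 workers to 4 distinct jobs.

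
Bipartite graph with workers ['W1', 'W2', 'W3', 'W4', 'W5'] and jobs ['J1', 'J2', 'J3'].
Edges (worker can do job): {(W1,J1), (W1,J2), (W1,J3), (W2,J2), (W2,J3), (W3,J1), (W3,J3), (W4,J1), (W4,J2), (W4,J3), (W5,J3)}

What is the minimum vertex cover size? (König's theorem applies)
Minimum vertex cover size = 3

By König's theorem: in bipartite graphs,
min vertex cover = max matching = 3

Maximum matching has size 3, so minimum vertex cover also has size 3.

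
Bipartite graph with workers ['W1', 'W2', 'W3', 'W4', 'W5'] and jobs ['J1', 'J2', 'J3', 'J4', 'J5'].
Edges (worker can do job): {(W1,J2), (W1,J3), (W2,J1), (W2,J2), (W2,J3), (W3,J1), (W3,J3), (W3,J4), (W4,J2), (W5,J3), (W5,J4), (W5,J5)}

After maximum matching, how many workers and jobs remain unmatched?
Unmatched: 0 workers, 0 jobs

Maximum matching size: 5
Workers: 5 total, 5 matched, 0 unmatched
Jobs: 5 total, 5 matched, 0 unmatched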